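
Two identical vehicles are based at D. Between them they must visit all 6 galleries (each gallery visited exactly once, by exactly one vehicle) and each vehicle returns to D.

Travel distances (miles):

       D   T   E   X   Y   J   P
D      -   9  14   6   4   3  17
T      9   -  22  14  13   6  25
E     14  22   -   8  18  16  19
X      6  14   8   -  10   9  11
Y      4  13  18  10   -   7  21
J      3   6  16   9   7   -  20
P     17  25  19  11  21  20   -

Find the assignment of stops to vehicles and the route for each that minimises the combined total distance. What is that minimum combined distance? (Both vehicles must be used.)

75 miles — the smallest possible combined total.

There are 2^5 − 1 = 31 ways to divide the 6 stops into two non-empty groups. For each, the best each vehicle can do is its own shortest tour through its group:
  {T} + {E, X, Y, J, P}: 18 + 63 = 81
  {E} + {T, X, Y, J, P}: 28 + 59 = 87
  {T, E} + {X, Y, J, P}: 45 + 48 = 93
  {X} + {T, E, Y, J, P}: 12 + 75 = 87
  {T, X} + {E, Y, J, P}: 29 + 63 = 92
  {E, X} + {T, Y, J, P}: 28 + 59 = 87
  … (31 splits in total)
  {Y} + {T, E, X, J, P}: 8 + 67 = 75  ← best
Best: vehicle 1 D → Y → D = 8; vehicle 2 D → T → J → E → X → P → D = 67; combined 75.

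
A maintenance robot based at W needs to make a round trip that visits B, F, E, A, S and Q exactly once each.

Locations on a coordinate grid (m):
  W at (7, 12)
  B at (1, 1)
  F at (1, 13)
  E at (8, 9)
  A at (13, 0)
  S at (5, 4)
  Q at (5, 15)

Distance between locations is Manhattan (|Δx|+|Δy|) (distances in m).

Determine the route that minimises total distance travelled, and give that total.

60 m — the shortest possible round trip.

W → B → F → E → A → S → Q → W: 17+12+11+14+12+11+5 = 82
W → B → F → E → A → Q → S → W: 17+12+11+14+23+11+10 = 98
W → B → F → E → S → A → Q → W: 17+12+11+8+12+23+5 = 88
W → B → F → E → S → Q → A → W: 17+12+11+8+11+23+18 = 100
W → B → F → E → Q → A → S → W: 17+12+11+9+23+12+10 = 94
W → B → F → E → Q → S → A → W: 17+12+11+9+11+12+18 = 90
W → B → F → A → E → S → Q → W: 17+12+25+14+8+11+5 = 92
W → B → F → A → E → Q → S → W: 17+12+25+14+9+11+10 = 98
… (352 more)
W → E → A → S → B → F → Q → W: 4+14+12+7+12+6+5 = 60  ← best
The minimum is 60.
One optimal route: W → E → A → S → B → F → Q → W (or its reverse).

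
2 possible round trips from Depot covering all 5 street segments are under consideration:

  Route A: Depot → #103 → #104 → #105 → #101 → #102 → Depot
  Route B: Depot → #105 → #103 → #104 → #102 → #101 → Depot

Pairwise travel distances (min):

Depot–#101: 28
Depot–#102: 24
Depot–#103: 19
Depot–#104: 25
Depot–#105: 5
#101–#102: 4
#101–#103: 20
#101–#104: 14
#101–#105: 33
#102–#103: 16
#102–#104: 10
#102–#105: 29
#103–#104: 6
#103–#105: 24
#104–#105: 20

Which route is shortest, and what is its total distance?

Shortest is Route B, total 77 min.

Route A: 19 + 6 + 20 + 33 + 4 + 24 = 106
Route B: 5 + 24 + 6 + 10 + 4 + 28 = 77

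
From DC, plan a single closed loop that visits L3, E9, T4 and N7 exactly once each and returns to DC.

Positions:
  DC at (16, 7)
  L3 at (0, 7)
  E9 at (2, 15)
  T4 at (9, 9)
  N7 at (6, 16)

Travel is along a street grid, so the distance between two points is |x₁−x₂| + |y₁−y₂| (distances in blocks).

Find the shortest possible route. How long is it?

50 blocks — the shortest possible round trip.

There are 12 distinct closed tours to check (reversals are equivalent).
DC → L3 → E9 → T4 → N7 → DC: 16+10+13+10+19 = 68
DC → L3 → E9 → N7 → T4 → DC: 16+10+5+10+9 = 50
DC → L3 → T4 → E9 → N7 → DC: 16+11+13+5+19 = 64
DC → L3 → T4 → N7 → E9 → DC: 16+11+10+5+22 = 64
DC → L3 → N7 → E9 → T4 → DC: 16+15+5+13+9 = 58
DC → L3 → N7 → T4 → E9 → DC: 16+15+10+13+22 = 76
DC → E9 → L3 → T4 → N7 → DC: 22+10+11+10+19 = 72
DC → E9 → L3 → N7 → T4 → DC: 22+10+15+10+9 = 66
DC → E9 → T4 → L3 → N7 → DC: 22+13+11+15+19 = 80
DC → E9 → N7 → L3 → T4 → DC: 22+5+15+11+9 = 62
DC → T4 → L3 → E9 → N7 → DC: 9+11+10+5+19 = 54
DC → T4 → E9 → L3 → N7 → DC: 9+13+10+15+19 = 66
The minimum is 50.
One optimal route: DC → L3 → E9 → N7 → T4 → DC (or its reverse).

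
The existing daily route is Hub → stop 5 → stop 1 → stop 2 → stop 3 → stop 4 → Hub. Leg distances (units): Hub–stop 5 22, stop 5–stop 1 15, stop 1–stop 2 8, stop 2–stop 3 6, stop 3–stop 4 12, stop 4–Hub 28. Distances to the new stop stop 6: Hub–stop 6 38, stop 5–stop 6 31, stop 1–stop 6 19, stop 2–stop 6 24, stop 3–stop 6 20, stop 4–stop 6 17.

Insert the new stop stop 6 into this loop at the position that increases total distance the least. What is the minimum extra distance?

Insertion cost between consecutive stops i–j is d(i,stop 6) + d(stop 6,j) − d(i,j):
  between Hub and stop 5: 38 + 31 − 22 = 47
  between stop 5 and stop 1: 31 + 19 − 15 = 35
  between stop 1 and stop 2: 19 + 24 − 8 = 35
  between stop 2 and stop 3: 24 + 20 − 6 = 38
  between stop 3 and stop 4: 20 + 17 − 12 = 25
  between stop 4 and Hub: 17 + 38 − 28 = 27
Cheapest insertion is between stop 3 and stop 4, adding 25.
New total = 91 + 25 = 116.

Adding 25 by placing stop 6 on the stop 3–stop 4 leg.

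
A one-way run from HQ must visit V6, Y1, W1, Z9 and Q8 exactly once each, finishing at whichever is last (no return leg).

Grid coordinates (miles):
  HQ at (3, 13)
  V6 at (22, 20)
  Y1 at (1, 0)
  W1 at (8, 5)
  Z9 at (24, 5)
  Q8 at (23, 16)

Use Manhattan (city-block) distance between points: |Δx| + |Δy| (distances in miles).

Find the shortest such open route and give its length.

There are 5! = 120 possible orderings.
HQ → V6 → Y1 → W1 → Z9 → Q8: 26+41+12+16+12 = 107
HQ → V6 → Y1 → W1 → Q8 → Z9: 26+41+12+26+12 = 117
HQ → V6 → Y1 → Z9 → W1 → Q8: 26+41+28+16+26 = 137
HQ → V6 → Y1 → Z9 → Q8 → W1: 26+41+28+12+26 = 133
HQ → V6 → Y1 → Q8 → W1 → Z9: 26+41+38+26+16 = 147
HQ → V6 → Y1 → Q8 → Z9 → W1: 26+41+38+12+16 = 133
HQ → V6 → W1 → Y1 → Z9 → Q8: 26+29+12+28+12 = 107
HQ → V6 → W1 → Y1 → Q8 → Z9: 26+29+12+38+12 = 117
HQ → V6 → W1 → Z9 → Y1 → Q8: 26+29+16+28+38 = 137
HQ → V6 → W1 → Z9 → Q8 → Y1: 26+29+16+12+38 = 121
HQ → V6 → W1 → Q8 → Y1 → Z9: 26+29+26+38+28 = 147
HQ → V6 → W1 → Q8 → Z9 → Y1: 26+29+26+12+28 = 121
HQ → V6 → Z9 → Y1 → W1 → Q8: 26+17+28+12+26 = 109
HQ → V6 → Z9 → Y1 → Q8 → W1: 26+17+28+38+26 = 135
… (106 more)
HQ → Y1 → W1 → Z9 → Q8 → V6: 15+12+16+12+5 = 60  ← best
The minimum is 60.
One shortest path: HQ → Y1 → W1 → Z9 → Q8 → V6.

Shortest open route: 60 miles.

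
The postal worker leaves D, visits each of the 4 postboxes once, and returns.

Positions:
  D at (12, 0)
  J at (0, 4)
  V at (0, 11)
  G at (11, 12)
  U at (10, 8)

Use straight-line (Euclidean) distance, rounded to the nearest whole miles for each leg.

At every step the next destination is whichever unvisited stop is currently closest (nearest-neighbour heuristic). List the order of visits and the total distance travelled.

From D: distances to unvisited — U=8, G=12, J=13, V=16. Nearest is U (8).
From U: distances to unvisited — G=4, V=10, J=11. Nearest is G (4).
From G: distances to unvisited — V=11, J=14. Nearest is V (11).
From V: distances to unvisited — J=7. Nearest is J (7).
Return J→D: 13.
Total = 8 + 4 + 11 + 7 + 13 = 43.

Total distance 43 miles via the nearest-neighbour route D → U → G → V → J → D.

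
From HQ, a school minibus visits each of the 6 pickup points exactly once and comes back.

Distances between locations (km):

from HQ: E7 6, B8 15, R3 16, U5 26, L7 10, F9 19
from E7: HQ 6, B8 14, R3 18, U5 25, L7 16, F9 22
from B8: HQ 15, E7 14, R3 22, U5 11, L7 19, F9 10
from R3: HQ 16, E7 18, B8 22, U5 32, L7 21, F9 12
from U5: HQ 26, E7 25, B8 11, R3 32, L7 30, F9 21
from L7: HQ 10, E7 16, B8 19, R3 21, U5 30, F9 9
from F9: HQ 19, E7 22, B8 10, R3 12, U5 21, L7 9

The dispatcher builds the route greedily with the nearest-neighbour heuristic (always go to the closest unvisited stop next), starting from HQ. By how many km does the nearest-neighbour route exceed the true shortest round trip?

HQ: E7=6, L7=10, B8=15, R3=16, F9=19, U5=26 ⇒ E7
E7: B8=14, L7=16, R3=18, F9=22, U5=25 ⇒ B8
B8: F9=10, U5=11, L7=19, R3=22 ⇒ F9
F9: L7=9, R3=12, U5=21 ⇒ L7
L7: R3=21, U5=30 ⇒ R3
R3: U5=32 ⇒ U5
NN route HQ → E7 → B8 → F9 → L7 → R3 → U5 → HQ costs 118.
Optimal: HQ → E7 → B8 → U5 → R3 → F9 → L7 → HQ costs 94 (by enumerating all 360 distinct tours).
Excess = 118 − 94 = 24.

24 km longer than the optimal tour.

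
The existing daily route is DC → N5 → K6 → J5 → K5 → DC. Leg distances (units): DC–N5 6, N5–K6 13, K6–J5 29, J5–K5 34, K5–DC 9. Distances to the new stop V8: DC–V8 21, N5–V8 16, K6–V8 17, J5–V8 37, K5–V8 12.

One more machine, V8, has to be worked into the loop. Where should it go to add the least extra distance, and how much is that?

Insertion cost between consecutive stops i–j is d(i,V8) + d(V8,j) − d(i,j):
  between DC and N5: 21 + 16 − 6 = 31
  between N5 and K6: 16 + 17 − 13 = 20
  between K6 and J5: 17 + 37 − 29 = 25
  between J5 and K5: 37 + 12 − 34 = 15
  between K5 and DC: 12 + 21 − 9 = 24
Cheapest insertion is between J5 and K5, adding 15.
New total = 91 + 15 = 106.

Adding 15 by placing V8 on the J5–K5 leg.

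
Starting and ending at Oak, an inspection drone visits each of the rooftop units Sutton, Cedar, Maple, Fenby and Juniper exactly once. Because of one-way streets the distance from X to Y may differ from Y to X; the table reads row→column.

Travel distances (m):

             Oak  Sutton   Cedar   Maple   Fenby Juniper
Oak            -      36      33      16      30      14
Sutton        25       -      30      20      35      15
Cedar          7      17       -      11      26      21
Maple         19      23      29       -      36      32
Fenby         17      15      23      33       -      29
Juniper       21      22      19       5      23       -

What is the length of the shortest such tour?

Oak-Sutton-Cedar-Maple-Fenby-Juniper-Oak: 36+30+11+36+29+21 = 163
Oak-Sutton-Cedar-Maple-Juniper-Fenby-Oak: 36+30+11+32+23+17 = 149
Oak-Sutton-Cedar-Fenby-Maple-Juniper-Oak: 36+30+26+33+32+21 = 178
Oak-Sutton-Cedar-Fenby-Juniper-Maple-Oak: 36+30+26+29+5+19 = 145
Oak-Sutton-Cedar-Juniper-Maple-Fenby-Oak: 36+30+21+5+36+17 = 145
Oak-Sutton-Cedar-Juniper-Fenby-Maple-Oak: 36+30+21+23+33+19 = 162
Oak-Sutton-Maple-Cedar-Fenby-Juniper-Oak: 36+20+29+26+29+21 = 161
Oak-Sutton-Maple-Cedar-Juniper-Fenby-Oak: 36+20+29+21+23+17 = 146
Oak-Sutton-Maple-Fenby-Cedar-Juniper-Oak: 36+20+36+23+21+21 = 157
Oak-Sutton-Maple-Fenby-Juniper-Cedar-Oak: 36+20+36+29+19+7 = 147
Oak-Sutton-Maple-Juniper-Cedar-Fenby-Oak: 36+20+32+19+26+17 = 150
Oak-Sutton-Maple-Juniper-Fenby-Cedar-Oak: 36+20+32+23+23+7 = 141
Oak-Sutton-Fenby-Cedar-Maple-Juniper-Oak: 36+35+23+11+32+21 = 158
Oak-Sutton-Fenby-Cedar-Juniper-Maple-Oak: 36+35+23+21+5+19 = 139
… (106 more)
Oak-Fenby-Sutton-Juniper-Maple-Cedar-Oak: 30+15+15+5+29+7 = 101  ← best
The minimum is 101.
One optimal route: Oak → Fenby → Sutton → Juniper → Maple → Cedar → Oak.

Shortest round trip = 101 m.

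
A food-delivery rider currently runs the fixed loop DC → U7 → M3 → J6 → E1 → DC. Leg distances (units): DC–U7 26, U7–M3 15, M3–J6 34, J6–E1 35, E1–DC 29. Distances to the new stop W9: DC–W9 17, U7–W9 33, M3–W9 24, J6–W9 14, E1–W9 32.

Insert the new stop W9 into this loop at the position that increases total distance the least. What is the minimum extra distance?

Insertion cost between consecutive stops i–j is d(i,W9) + d(W9,j) − d(i,j):
  between DC and U7: 17 + 33 − 26 = 24
  between U7 and M3: 33 + 24 − 15 = 42
  between M3 and J6: 24 + 14 − 34 = 4
  between J6 and E1: 14 + 32 − 35 = 11
  between E1 and DC: 32 + 17 − 29 = 20
Cheapest insertion is between M3 and J6, adding 4.
New total = 139 + 4 = 143.

+4 — insert W9 between M3 and J6.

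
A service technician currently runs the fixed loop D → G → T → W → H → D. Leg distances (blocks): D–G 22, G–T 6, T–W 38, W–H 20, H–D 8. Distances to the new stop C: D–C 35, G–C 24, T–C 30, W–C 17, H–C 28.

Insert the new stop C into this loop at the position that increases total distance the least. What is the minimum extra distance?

Insertion cost between consecutive stops i–j is d(i,C) + d(C,j) − d(i,j):
  between D and G: 35 + 24 − 22 = 37
  between G and T: 24 + 30 − 6 = 48
  between T and W: 30 + 17 − 38 = 9
  between W and H: 17 + 28 − 20 = 25
  between H and D: 28 + 35 − 8 = 55
Cheapest insertion is between T and W, adding 9.
New total = 94 + 9 = 103.

+9 blocks — insert C between T and W.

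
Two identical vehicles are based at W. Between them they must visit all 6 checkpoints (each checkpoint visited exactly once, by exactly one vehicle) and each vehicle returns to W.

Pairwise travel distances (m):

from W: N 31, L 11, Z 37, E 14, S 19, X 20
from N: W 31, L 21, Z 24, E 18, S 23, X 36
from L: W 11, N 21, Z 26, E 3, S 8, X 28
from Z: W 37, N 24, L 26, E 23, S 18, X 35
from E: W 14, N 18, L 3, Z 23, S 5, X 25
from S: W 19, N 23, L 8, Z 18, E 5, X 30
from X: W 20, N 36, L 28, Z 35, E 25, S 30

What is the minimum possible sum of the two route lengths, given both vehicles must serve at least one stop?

132 m — the smallest possible combined total.

Check every non-empty split of the stops between the two vehicles; for each half take its own optimal tour:
  {N} + {L, Z, E, S, X}: 62 + 92 = 154
  {L} + {N, Z, E, S, X}: 22 + 117 = 139
  {N, L} + {Z, E, S, X}: 63 + 92 = 155
  {Z} + {N, L, E, S, X}: 74 + 98 = 172
  {N, Z} + {L, E, S, X}: 92 + 69 = 161
  {L, Z} + {N, E, S, X}: 74 + 98 = 172
  … (31 splits in total)
  {N, L, Z, E, S} + {X}: 92 + 40 = 132  ← best
Best: vehicle 1 W → N → Z → S → E → L → W = 92; vehicle 2 W → X → W = 40; combined 132.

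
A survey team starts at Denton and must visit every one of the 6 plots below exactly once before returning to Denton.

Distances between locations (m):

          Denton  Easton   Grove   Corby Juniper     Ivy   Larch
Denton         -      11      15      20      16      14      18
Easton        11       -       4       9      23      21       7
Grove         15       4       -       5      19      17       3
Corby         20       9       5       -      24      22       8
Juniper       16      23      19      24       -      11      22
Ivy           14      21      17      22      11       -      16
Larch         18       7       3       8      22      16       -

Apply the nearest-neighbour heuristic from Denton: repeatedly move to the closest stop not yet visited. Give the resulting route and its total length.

Total distance 75 m via the nearest-neighbour route Denton → Easton → Grove → Larch → Corby → Ivy → Juniper → Denton.

Denton → [Easton:11 / Ivy:14 / Grove:15 / Juniper:16 / Larch:18 / Corby:20] → Easton (11)
Easton → [Grove:4 / Larch:7 / Corby:9 / Ivy:21 / Juniper:23] → Grove (4)
Grove → [Larch:3 / Corby:5 / Ivy:17 / Juniper:19] → Larch (3)
Larch → [Corby:8 / Ivy:16 / Juniper:22] → Corby (8)
Corby → [Ivy:22 / Juniper:24] → Ivy (22)
Ivy → [Juniper:11] → Juniper (11)
Return Juniper→Denton: 16.
Total = 11 + 4 + 3 + 8 + 22 + 11 + 16 = 75.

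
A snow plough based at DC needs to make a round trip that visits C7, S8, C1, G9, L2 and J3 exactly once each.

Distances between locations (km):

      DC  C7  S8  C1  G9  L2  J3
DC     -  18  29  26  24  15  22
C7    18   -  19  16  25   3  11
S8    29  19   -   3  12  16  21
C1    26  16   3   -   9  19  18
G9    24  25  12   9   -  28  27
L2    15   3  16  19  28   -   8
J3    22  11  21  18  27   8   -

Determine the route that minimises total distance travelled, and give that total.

86 km — the shortest possible round trip.

DC → C7 → S8 → C1 → G9 → L2 → J3 → DC: 18+19+3+9+28+8+22 = 107
DC → C7 → S8 → C1 → G9 → J3 → L2 → DC: 18+19+3+9+27+8+15 = 99
DC → C7 → S8 → C1 → L2 → G9 → J3 → DC: 18+19+3+19+28+27+22 = 136
DC → C7 → S8 → C1 → L2 → J3 → G9 → DC: 18+19+3+19+8+27+24 = 118
DC → C7 → S8 → C1 → J3 → G9 → L2 → DC: 18+19+3+18+27+28+15 = 128
DC → C7 → S8 → C1 → J3 → L2 → G9 → DC: 18+19+3+18+8+28+24 = 118
DC → C7 → S8 → G9 → C1 → L2 → J3 → DC: 18+19+12+9+19+8+22 = 107
DC → C7 → S8 → G9 → C1 → J3 → L2 → DC: 18+19+12+9+18+8+15 = 99
… (352 more)
DC → C7 → L2 → J3 → S8 → C1 → G9 → DC: 18+3+8+21+3+9+24 = 86  ← best
The minimum is 86.
One optimal route: DC → C7 → L2 → J3 → S8 → C1 → G9 → DC (or its reverse).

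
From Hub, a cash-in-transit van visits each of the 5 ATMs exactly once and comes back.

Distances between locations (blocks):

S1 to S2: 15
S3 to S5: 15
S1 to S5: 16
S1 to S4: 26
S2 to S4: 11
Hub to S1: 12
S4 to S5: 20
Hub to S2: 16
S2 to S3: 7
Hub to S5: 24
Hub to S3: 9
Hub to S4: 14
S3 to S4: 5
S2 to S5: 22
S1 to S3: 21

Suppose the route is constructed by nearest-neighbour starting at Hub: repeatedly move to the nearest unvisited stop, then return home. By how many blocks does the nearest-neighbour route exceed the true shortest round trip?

Excess over optimum: 5 blocks.

From Hub: S3=9, S1=12, S4=14, S2=16, S5=24 → choose S3 (9).
From S3: S4=5, S2=7, S5=15, S1=21 → choose S4 (5).
From S4: S2=11, S5=20, S1=26 → choose S2 (11).
From S2: S1=15, S5=22 → choose S1 (15).
From S1: S5=16 → choose S5 (16).
NN route Hub → S3 → S4 → S2 → S1 → S5 → Hub costs 80.
Optimal: Hub → S1 → S5 → S2 → S4 → S3 → Hub costs 75 (by enumerating all 60 distinct tours).
Excess = 80 − 75 = 5.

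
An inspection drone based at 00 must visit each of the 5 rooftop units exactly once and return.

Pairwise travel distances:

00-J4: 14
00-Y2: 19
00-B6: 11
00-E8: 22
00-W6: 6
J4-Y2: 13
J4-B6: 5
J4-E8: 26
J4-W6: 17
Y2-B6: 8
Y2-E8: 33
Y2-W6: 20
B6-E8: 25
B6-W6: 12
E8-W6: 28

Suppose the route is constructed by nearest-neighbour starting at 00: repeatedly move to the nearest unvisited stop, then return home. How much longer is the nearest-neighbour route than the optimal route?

Excess over optimum: 4.

00: W6=6, B6=11, J4=14, Y2=19, E8=22 ⇒ W6
W6: B6=12, J4=17, Y2=20, E8=28 ⇒ B6
B6: J4=5, Y2=8, E8=25 ⇒ J4
J4: Y2=13, E8=26 ⇒ Y2
Y2: E8=33 ⇒ E8
NN route 00 → W6 → B6 → J4 → Y2 → E8 → 00 costs 91.
Optimal: 00 → E8 → J4 → Y2 → B6 → W6 → 00 costs 87 (by enumerating all 60 distinct tours).
Excess = 91 − 87 = 4.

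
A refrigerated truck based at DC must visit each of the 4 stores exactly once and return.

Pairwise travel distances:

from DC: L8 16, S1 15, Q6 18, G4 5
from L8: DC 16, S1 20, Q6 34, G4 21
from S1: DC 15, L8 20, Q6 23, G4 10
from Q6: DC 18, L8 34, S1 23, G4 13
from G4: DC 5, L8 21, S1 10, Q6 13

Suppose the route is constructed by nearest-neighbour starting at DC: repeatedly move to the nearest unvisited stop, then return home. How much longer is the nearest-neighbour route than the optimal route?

From DC: G4=5, S1=15, L8=16, Q6=18 → choose G4 (5).
From G4: S1=10, Q6=13, L8=21 → choose S1 (10).
From S1: L8=20, Q6=23 → choose L8 (20).
From L8: Q6=34 → choose Q6 (34).
NN route DC → G4 → S1 → L8 → Q6 → DC costs 87.
Optimal: DC → L8 → S1 → Q6 → G4 → DC costs 77 (by enumerating all 12 distinct tours).
Excess = 87 − 77 = 10.

Excess over optimum: 10.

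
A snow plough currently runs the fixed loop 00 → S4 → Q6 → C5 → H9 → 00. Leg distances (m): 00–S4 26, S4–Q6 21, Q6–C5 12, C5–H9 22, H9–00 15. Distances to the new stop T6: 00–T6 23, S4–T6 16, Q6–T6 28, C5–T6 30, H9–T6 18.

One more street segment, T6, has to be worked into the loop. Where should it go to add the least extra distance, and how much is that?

Adding 13 m by placing T6 on the 00–S4 leg.

Insertion cost between consecutive stops i–j is d(i,T6) + d(T6,j) − d(i,j):
  between 00 and S4: 23 + 16 − 26 = 13
  between S4 and Q6: 16 + 28 − 21 = 23
  between Q6 and C5: 28 + 30 − 12 = 46
  between C5 and H9: 30 + 18 − 22 = 26
  between H9 and 00: 18 + 23 − 15 = 26
Cheapest insertion is between 00 and S4, adding 13.
New total = 96 + 13 = 109.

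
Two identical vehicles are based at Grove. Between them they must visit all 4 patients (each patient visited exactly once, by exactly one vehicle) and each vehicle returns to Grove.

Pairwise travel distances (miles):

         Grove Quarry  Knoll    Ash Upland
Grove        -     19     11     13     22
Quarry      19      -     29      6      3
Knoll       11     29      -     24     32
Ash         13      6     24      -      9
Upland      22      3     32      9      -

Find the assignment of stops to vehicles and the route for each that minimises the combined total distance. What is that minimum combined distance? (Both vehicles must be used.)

Try each way of splitting the stops between the two vehicles (each non-empty) and, for each split, find the best tour for each vehicle:
  {Quarry} + {Knoll, Ash, Upland}: 38 + 65 = 103
  {Knoll} + {Quarry, Ash, Upland}: 22 + 44 = 66
  {Quarry, Knoll} + {Ash, Upland}: 59 + 44 = 103
  {Ash} + {Quarry, Knoll, Upland}: 26 + 65 = 91
  {Quarry, Ash} + {Knoll, Upland}: 38 + 65 = 103
  {Knoll, Ash} + {Quarry, Upland}: 48 + 44 = 92
  … (7 splits in total)
Best: vehicle 1 Grove → Knoll → Grove = 22; vehicle 2 Grove → Quarry → Upland → Ash → Grove = 44; combined 66.

66 miles — the smallest possible combined total.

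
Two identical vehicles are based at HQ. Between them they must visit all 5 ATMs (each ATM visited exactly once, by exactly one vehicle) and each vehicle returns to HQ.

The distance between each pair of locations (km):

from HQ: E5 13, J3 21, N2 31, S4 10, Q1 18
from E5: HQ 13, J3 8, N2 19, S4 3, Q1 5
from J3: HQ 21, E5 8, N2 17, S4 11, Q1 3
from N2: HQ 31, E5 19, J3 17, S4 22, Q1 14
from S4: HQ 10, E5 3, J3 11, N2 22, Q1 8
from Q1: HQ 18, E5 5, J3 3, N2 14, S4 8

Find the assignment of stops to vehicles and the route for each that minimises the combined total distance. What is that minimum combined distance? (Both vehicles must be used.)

89 km — the smallest possible combined total.

Check every non-empty split of the stops between the two vehicles; for each half take its own optimal tour:
  {E5} + {J3, N2, S4, Q1}: 26 + 69 = 95
  {J3} + {E5, N2, S4, Q1}: 42 + 63 = 105
  {E5, J3} + {N2, S4, Q1}: 42 + 63 = 105
  {N2} + {E5, J3, S4, Q1}: 62 + 42 = 104
  {E5, N2} + {J3, S4, Q1}: 63 + 42 = 105
  {J3, N2} + {E5, S4, Q1}: 69 + 36 = 105
  … (15 splits in total)
  {S4} + {E5, J3, N2, Q1}: 20 + 69 = 89  ← best
Best: vehicle 1 HQ → S4 → HQ = 20; vehicle 2 HQ → E5 → J3 → Q1 → N2 → HQ = 69; combined 89.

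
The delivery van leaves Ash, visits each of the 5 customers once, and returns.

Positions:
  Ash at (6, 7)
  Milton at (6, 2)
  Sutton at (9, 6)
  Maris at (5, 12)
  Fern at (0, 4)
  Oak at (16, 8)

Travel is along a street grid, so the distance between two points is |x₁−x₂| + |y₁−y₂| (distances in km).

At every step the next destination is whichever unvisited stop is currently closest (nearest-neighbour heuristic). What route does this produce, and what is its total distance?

Ash → [Sutton:4 / Milton:5 / Maris:6 / Fern:9 / Oak:11] → Sutton (4)
Sutton → [Milton:7 / Oak:9 / Maris:10 / Fern:11] → Milton (7)
Milton → [Fern:8 / Maris:11 / Oak:16] → Fern (8)
Fern → [Maris:13 / Oak:20] → Maris (13)
Maris → [Oak:15] → Oak (15)
Return Oak→Ash: 11.
Total = 4 + 7 + 8 + 13 + 15 + 11 = 58.

Nearest-neighbour total = 58 km; route Ash → Sutton → Milton → Fern → Maris → Oak → Ash.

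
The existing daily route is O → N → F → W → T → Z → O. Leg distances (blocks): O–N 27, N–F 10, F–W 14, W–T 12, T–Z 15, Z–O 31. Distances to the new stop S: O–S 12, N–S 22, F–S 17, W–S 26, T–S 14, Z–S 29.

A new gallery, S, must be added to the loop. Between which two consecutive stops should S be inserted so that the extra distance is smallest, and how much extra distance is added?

Adding 7 blocks by placing S on the O–N leg.

Insertion cost between consecutive stops i–j is d(i,S) + d(S,j) − d(i,j):
  between O and N: 12 + 22 − 27 = 7
  between N and F: 22 + 17 − 10 = 29
  between F and W: 17 + 26 − 14 = 29
  between W and T: 26 + 14 − 12 = 28
  between T and Z: 14 + 29 − 15 = 28
  between Z and O: 29 + 12 − 31 = 10
Cheapest insertion is between O and N, adding 7.
New total = 109 + 7 = 116.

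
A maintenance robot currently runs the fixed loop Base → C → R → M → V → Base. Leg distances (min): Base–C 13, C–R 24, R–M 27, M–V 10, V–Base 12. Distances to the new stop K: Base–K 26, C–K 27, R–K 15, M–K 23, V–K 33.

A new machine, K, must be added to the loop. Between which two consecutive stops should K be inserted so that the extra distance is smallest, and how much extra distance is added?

Insertion cost between consecutive stops i–j is d(i,K) + d(K,j) − d(i,j):
  between Base and C: 26 + 27 − 13 = 40
  between C and R: 27 + 15 − 24 = 18
  between R and M: 15 + 23 − 27 = 11
  between M and V: 23 + 33 − 10 = 46
  between V and Base: 33 + 26 − 12 = 47
Cheapest insertion is between R and M, adding 11.
New total = 86 + 11 = 97.

+11 min — insert K between R and M.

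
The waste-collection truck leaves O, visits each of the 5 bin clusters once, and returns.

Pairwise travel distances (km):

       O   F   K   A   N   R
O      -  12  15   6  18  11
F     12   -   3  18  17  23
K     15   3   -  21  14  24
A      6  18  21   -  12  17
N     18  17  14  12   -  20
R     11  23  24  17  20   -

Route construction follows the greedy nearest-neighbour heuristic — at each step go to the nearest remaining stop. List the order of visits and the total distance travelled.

Nearest-neighbour total = 69 km; route O → A → N → K → F → R → O.

O → [A:6 / R:11 / F:12 / K:15 / N:18] → A (6)
A → [N:12 / R:17 / F:18 / K:21] → N (12)
N → [K:14 / F:17 / R:20] → K (14)
K → [F:3 / R:24] → F (3)
F → [R:23] → R (23)
Return R→O: 11.
Total = 6 + 12 + 14 + 3 + 23 + 11 = 69.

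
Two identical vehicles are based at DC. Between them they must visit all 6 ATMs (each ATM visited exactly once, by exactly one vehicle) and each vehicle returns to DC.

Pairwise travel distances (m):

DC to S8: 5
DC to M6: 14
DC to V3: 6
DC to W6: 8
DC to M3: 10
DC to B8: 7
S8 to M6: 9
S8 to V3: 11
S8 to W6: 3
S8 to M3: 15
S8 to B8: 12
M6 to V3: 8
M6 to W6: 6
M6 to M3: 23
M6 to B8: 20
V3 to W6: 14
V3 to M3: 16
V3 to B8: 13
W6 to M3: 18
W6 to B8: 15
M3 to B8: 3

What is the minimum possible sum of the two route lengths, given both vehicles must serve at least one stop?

48 m — the smallest possible combined total.

Try each way of splitting the stops between the two vehicles (each non-empty) and, for each split, find the best tour for each vehicle:
  {S8} + {M6, V3, W6, M3, B8}: 10 + 48 = 58
  {M6} + {S8, V3, W6, M3, B8}: 28 + 48 = 76
  {S8, M6} + {V3, W6, M3, B8}: 28 + 48 = 76
  {V3} + {S8, M6, W6, M3, B8}: 12 + 47 = 59
  {S8, V3} + {M6, W6, M3, B8}: 22 + 47 = 69
  {M6, V3} + {S8, W6, M3, B8}: 28 + 36 = 64
  … (31 splits in total)
  {S8, M6, V3, W6} + {M3, B8}: 28 + 20 = 48  ← best
Best: vehicle 1 DC → S8 → W6 → M6 → V3 → DC = 28; vehicle 2 DC → M3 → B8 → DC = 20; combined 48.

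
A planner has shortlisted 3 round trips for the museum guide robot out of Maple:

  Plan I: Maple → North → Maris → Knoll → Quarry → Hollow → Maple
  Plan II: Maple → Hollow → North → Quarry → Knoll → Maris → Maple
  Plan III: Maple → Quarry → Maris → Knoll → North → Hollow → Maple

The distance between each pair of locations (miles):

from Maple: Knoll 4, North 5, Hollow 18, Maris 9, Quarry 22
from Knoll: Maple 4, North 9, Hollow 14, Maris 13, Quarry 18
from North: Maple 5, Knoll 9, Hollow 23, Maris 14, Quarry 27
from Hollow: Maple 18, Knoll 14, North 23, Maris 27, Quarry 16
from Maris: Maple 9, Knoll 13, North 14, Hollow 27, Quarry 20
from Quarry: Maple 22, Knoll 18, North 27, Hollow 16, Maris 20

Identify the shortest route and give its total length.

Plan I: 5 + 14 + 13 + 18 + 16 + 18 = 84
Plan II: 18 + 23 + 27 + 18 + 13 + 9 = 108
Plan III: 22 + 20 + 13 + 9 + 23 + 18 = 105

Shortest is Plan I, total 84 miles.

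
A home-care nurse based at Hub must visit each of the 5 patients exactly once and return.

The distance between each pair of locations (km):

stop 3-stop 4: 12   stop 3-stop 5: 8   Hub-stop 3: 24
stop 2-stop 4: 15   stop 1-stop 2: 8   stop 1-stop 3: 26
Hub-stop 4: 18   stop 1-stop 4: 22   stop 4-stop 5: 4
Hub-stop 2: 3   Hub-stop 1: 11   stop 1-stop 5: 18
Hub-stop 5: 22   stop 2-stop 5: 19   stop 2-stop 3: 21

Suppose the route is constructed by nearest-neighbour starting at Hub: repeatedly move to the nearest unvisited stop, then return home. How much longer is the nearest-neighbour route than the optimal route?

From Hub: stop 2=3, stop 1=11, stop 4=18, stop 5=22, stop 3=24 → choose stop 2 (3).
From stop 2: stop 1=8, stop 4=15, stop 5=19, stop 3=21 → choose stop 1 (8).
From stop 1: stop 5=18, stop 4=22, stop 3=26 → choose stop 5 (18).
From stop 5: stop 4=4, stop 3=8 → choose stop 4 (4).
From stop 4: stop 3=12 → choose stop 3 (12).
NN route Hub → stop 2 → stop 1 → stop 5 → stop 4 → stop 3 → Hub costs 69.
Optimal: Hub → stop 1 → stop 3 → stop 5 → stop 4 → stop 2 → Hub costs 67 (by enumerating all 60 distinct tours).
Excess = 69 − 67 = 2.

Excess over optimum: 2 km.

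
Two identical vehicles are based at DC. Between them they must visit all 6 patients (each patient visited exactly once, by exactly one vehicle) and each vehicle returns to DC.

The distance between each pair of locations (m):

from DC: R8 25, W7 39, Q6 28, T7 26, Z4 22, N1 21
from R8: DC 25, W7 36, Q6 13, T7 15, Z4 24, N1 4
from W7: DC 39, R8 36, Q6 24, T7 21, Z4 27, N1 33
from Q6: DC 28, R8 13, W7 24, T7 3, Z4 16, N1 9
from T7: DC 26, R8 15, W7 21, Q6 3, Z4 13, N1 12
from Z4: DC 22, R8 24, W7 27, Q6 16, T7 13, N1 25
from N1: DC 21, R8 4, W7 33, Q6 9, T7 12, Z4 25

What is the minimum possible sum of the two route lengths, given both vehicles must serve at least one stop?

Try each way of splitting the stops between the two vehicles (each non-empty) and, for each split, find the best tour for each vehicle:
  {R8} + {W7, Q6, T7, Z4, N1}: 50 + 103 = 153
  {W7} + {R8, Q6, T7, Z4, N1}: 78 + 76 = 154
  {R8, W7} + {Q6, T7, Z4, N1}: 100 + 68 = 168
  {Q6} + {R8, W7, T7, Z4, N1}: 56 + 110 = 166
  {R8, Q6} + {W7, T7, Z4, N1}: 66 + 103 = 169
  {W7, Q6} + {R8, T7, Z4, N1}: 91 + 75 = 166
  … (31 splits in total)
  {Z4} + {R8, W7, Q6, T7, N1}: 44 + 101 = 145  ← best
Best: vehicle 1 DC → Z4 → DC = 44; vehicle 2 DC → R8 → N1 → Q6 → T7 → W7 → DC = 101; combined 145.

145 m — the smallest possible combined total.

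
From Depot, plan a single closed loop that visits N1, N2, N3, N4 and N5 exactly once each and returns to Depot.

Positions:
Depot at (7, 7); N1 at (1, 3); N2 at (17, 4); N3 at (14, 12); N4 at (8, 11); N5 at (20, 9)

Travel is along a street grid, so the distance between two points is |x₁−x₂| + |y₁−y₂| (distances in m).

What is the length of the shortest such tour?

56 m — the shortest possible round trip.

With 5 stops there are 5!/2 = 60 distinct round trips (a route and its reverse cost the same).
Depot→N1→N2→N3→N4→N5→Depot: 10+17+11+7+14+15 = 74
Depot→N1→N2→N3→N5→N4→Depot: 10+17+11+9+14+5 = 66
Depot→N1→N2→N4→N3→N5→Depot: 10+17+16+7+9+15 = 74
Depot→N1→N2→N4→N5→N3→Depot: 10+17+16+14+9+12 = 78
Depot→N1→N2→N5→N3→N4→Depot: 10+17+8+9+7+5 = 56
Depot→N1→N2→N5→N4→N3→Depot: 10+17+8+14+7+12 = 68
Depot→N1→N3→N2→N4→N5→Depot: 10+22+11+16+14+15 = 88
Depot→N1→N3→N2→N5→N4→Depot: 10+22+11+8+14+5 = 70
Depot→N1→N3→N4→N2→N5→Depot: 10+22+7+16+8+15 = 78
Depot→N1→N3→N4→N5→N2→Depot: 10+22+7+14+8+13 = 74
Depot→N1→N3→N5→N2→N4→Depot: 10+22+9+8+16+5 = 70
Depot→N1→N3→N5→N4→N2→Depot: 10+22+9+14+16+13 = 84
Depot→N1→N4→N2→N3→N5→Depot: 10+15+16+11+9+15 = 76
Depot→N1→N4→N2→N5→N3→Depot: 10+15+16+8+9+12 = 70
… (46 more)
The minimum is 56.
One optimal route: Depot → N1 → N2 → N5 → N3 → N4 → Depot (or its reverse).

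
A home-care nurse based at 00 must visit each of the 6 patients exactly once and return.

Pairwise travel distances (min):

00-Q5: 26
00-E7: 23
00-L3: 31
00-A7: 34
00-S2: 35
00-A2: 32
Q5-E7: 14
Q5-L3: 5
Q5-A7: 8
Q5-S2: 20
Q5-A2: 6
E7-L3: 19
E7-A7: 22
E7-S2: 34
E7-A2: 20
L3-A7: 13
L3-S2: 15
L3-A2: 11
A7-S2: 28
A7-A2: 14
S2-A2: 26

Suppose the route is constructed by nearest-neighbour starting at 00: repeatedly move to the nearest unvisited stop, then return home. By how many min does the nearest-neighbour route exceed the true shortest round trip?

Excess over optimum: 10 min.

From 00: E7=23, Q5=26, L3=31, A2=32, A7=34, S2=35 → choose E7 (23).
From E7: Q5=14, L3=19, A2=20, A7=22, S2=34 → choose Q5 (14).
From Q5: L3=5, A2=6, A7=8, S2=20 → choose L3 (5).
From L3: A2=11, A7=13, S2=15 → choose A2 (11).
From A2: A7=14, S2=26 → choose A7 (14).
From A7: S2=28 → choose S2 (28).
NN route 00 → E7 → Q5 → L3 → A2 → A7 → S2 → 00 costs 130.
Optimal: 00 → E7 → Q5 → A7 → A2 → L3 → S2 → 00 costs 120 (by enumerating all 360 distinct tours).
Excess = 130 − 120 = 10.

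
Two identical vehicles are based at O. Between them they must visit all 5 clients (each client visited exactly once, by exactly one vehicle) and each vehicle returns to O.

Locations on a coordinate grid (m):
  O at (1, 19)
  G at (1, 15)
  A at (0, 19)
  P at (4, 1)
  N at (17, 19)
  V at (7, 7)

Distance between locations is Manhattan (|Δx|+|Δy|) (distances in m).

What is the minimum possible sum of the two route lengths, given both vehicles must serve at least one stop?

There are 2^4 − 1 = 15 ways to divide the 5 stops into two non-empty groups. For each, the best each vehicle can do is its own shortest tour through its group:
  {G} + {A, P, N, V}: 8 + 70 = 78
  {A} + {G, P, N, V}: 2 + 68 = 70
  {G, A} + {P, N, V}: 10 + 68 = 78
  {P} + {G, A, N, V}: 42 + 58 = 100
  {G, P} + {A, N, V}: 42 + 58 = 100
  {A, P} + {G, N, V}: 44 + 56 = 100
  … (15 splits in total)
Best: vehicle 1 O → A → O = 2; vehicle 2 O → G → P → V → N → O = 68; combined 70.

Minimum combined distance: 70 m.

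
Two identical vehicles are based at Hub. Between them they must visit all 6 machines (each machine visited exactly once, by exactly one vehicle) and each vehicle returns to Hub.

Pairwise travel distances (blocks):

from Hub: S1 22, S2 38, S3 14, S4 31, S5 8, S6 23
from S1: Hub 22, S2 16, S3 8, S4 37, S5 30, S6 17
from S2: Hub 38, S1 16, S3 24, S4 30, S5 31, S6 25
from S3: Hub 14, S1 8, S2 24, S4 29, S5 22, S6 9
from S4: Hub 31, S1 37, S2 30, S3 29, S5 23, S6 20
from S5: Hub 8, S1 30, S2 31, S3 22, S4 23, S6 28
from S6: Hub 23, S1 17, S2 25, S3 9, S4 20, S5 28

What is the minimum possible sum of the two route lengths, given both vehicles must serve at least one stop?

Try each way of splitting the stops between the two vehicles (each non-empty) and, for each split, find the best tour for each vehicle:
  {S1} + {S2, S3, S4, S5, S6}: 44 + 109 = 153
  {S2} + {S1, S3, S4, S5, S6}: 76 + 90 = 166
  {S1, S2} + {S3, S4, S5, S6}: 76 + 74 = 150
  {S3} + {S1, S2, S4, S5, S6}: 28 + 114 = 142
  {S1, S3} + {S2, S4, S5, S6}: 44 + 109 = 153
  {S2, S3} + {S1, S4, S5, S6}: 76 + 90 = 166
  … (31 splits in total)
  {S5} + {S1, S2, S3, S4, S6}: 16 + 111 = 127  ← best
Best: vehicle 1 Hub → S5 → Hub = 16; vehicle 2 Hub → S1 → S2 → S4 → S6 → S3 → Hub = 111; combined 127.

127 blocks — the smallest possible combined total.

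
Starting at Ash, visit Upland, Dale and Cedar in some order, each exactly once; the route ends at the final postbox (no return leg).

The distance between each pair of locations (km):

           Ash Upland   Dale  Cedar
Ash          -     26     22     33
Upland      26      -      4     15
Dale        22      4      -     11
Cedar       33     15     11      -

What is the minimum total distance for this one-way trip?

41 km — the minimum one-way total.

There are 3! = 6 possible orderings.
Ash - Upland - Dale - Cedar: 26+4+11 = 41
Ash - Upland - Cedar - Dale: 26+15+11 = 52
Ash - Dale - Upland - Cedar: 22+4+15 = 41
Ash - Dale - Cedar - Upland: 22+11+15 = 48
Ash - Cedar - Upland - Dale: 33+15+4 = 52
Ash - Cedar - Dale - Upland: 33+11+4 = 48
The minimum is 41.
One shortest path: Ash → Upland → Dale → Cedar.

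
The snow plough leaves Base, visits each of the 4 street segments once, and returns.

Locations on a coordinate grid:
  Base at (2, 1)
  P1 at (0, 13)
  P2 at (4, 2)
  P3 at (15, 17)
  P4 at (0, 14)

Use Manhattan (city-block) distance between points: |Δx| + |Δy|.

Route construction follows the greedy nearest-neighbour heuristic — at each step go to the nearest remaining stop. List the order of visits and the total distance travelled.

At Base the remaining stops are P2 3, P1 14, P4 15, P3 29; go to P2.
At P2 the remaining stops are P1 15, P4 16, P3 26; go to P1.
At P1 the remaining stops are P4 1, P3 19; go to P4.
At P4 the remaining stops are P3 18; go to P3.
Return P3→Base: 29.
Total = 3 + 15 + 1 + 18 + 29 = 66.

Nearest-neighbour total = 66; route Base → P2 → P1 → P4 → P3 → Base.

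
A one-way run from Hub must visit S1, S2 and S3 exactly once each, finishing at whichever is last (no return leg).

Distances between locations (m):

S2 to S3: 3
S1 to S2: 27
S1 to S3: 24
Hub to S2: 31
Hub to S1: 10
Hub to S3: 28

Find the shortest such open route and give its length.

There are 3! = 6 possible orderings.
Hub→S1→S2→S3: 10+27+3 = 40
Hub→S1→S3→S2: 10+24+3 = 37
Hub→S2→S1→S3: 31+27+24 = 82
Hub→S2→S3→S1: 31+3+24 = 58
Hub→S3→S1→S2: 28+24+27 = 79
Hub→S3→S2→S1: 28+3+27 = 58
The minimum is 37.
One shortest path: Hub → S1 → S3 → S2.

Minimum one-way distance = 37 m.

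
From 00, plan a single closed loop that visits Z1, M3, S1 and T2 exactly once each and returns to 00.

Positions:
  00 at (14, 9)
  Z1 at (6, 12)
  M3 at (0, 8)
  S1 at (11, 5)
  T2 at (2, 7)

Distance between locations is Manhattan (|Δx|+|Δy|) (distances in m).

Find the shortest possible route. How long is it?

Minimum total distance: 42 m.

With 4 stops there are 4!/2 = 12 distinct round trips (a route and its reverse cost the same).
00 - Z1 - M3 - S1 - T2 - 00: 11+10+14+11+14 = 60
00 - Z1 - M3 - T2 - S1 - 00: 11+10+3+11+7 = 42
00 - Z1 - S1 - M3 - T2 - 00: 11+12+14+3+14 = 54
00 - Z1 - S1 - T2 - M3 - 00: 11+12+11+3+15 = 52
00 - Z1 - T2 - M3 - S1 - 00: 11+9+3+14+7 = 44
00 - Z1 - T2 - S1 - M3 - 00: 11+9+11+14+15 = 60
00 - M3 - Z1 - S1 - T2 - 00: 15+10+12+11+14 = 62
00 - M3 - Z1 - T2 - S1 - 00: 15+10+9+11+7 = 52
00 - M3 - S1 - Z1 - T2 - 00: 15+14+12+9+14 = 64
00 - M3 - T2 - Z1 - S1 - 00: 15+3+9+12+7 = 46
00 - S1 - Z1 - M3 - T2 - 00: 7+12+10+3+14 = 46
00 - S1 - M3 - Z1 - T2 - 00: 7+14+10+9+14 = 54
The minimum is 42.
One optimal route: 00 → Z1 → M3 → T2 → S1 → 00 (or its reverse).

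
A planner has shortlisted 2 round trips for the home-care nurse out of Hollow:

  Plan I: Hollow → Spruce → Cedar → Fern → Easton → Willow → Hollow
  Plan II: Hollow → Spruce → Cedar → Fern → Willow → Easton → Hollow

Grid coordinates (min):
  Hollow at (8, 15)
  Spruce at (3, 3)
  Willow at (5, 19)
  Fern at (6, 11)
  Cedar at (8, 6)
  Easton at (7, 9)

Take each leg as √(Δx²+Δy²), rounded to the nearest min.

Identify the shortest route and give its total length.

Plan I: 13 + 6 + 5 + 2 + 10 + 5 = 41
Plan II: 13 + 6 + 5 + 8 + 10 + 6 = 48

41 min — Plan I is the shortest.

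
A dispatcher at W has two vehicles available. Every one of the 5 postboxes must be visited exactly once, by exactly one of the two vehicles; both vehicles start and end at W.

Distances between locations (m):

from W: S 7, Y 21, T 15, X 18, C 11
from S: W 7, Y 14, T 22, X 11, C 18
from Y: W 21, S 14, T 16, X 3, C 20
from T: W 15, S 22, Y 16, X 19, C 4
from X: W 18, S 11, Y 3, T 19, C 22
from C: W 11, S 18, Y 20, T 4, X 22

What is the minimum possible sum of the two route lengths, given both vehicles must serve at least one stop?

66 m — the smallest possible combined total.

Try each way of splitting the stops between the two vehicles (each non-empty) and, for each split, find the best tour for each vehicle:
  {S} + {Y, T, X, C}: 14 + 52 = 66
  {Y} + {S, T, X, C}: 42 + 52 = 94
  {S, Y} + {T, X, C}: 42 + 52 = 94
  {T} + {S, Y, X, C}: 30 + 52 = 82
  {S, T} + {Y, X, C}: 44 + 52 = 96
  {Y, T} + {S, X, C}: 52 + 51 = 103
  … (15 splits in total)
Best: vehicle 1 W → S → W = 14; vehicle 2 W → X → Y → T → C → W = 52; combined 66.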